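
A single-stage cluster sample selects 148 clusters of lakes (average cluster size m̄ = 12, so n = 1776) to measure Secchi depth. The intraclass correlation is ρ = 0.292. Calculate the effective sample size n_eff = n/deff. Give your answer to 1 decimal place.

421.7

deff = 1 + (12 − 1)·0.292 = 1 + 3.212 = 4.212.
n_eff = 1776 / 4.212 = 421.7.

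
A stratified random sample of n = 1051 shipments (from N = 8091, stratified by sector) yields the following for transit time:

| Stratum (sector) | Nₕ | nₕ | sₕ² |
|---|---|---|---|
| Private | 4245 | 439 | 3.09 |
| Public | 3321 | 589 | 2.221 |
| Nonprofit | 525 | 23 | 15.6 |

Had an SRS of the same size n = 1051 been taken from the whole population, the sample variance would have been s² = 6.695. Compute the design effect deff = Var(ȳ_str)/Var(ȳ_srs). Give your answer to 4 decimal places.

0.9004

Var(ȳ_str) = Σ Wₕ²(1−fₕ)sₕ²/nₕ with Wₕ = Nₕ/8091:
  Private: (4245/8091)²·(1−439/4245)·3.09/439 = 0.0017371449
  Public: (3321/8091)²·(1−589/3321)·2.221/589 = 5.2261086 × 10^-4
  Nonprofit: (525/8091)²·(1−23/525)·15.6/23 = 0.002730583
  → Var(ȳ_str) = 0.0049903388.
Var(ȳ_srs) = (1 − 1051/8091)·6.695/1051 = 0.0055426611.
deff = 0.0049903388 / 0.0055426611 = 0.9004.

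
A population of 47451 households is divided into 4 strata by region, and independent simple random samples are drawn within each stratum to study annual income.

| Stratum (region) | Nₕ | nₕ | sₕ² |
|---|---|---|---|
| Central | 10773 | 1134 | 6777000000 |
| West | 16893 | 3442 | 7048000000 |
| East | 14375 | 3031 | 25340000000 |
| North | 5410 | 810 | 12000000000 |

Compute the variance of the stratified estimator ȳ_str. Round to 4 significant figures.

1.251 × 10^6

Var(ȳ_str) = Σₕ Wₕ²(1 − fₕ)sₕ²/nₕ with Wₕ = Nₕ/N, N = 47451.
Central: Wₕ = 0.22703420; term = 0.22703420²·(1 − 0.10526316)·6777000000/1134 = 275614.67.
West: Wₕ = 0.35600936; term = 0.35600936²·(1 − 0.20375303)·7048000000/3442 = 206645.35.
East: Wₕ = 0.30294409; term = 0.30294409²·(1 − 0.21085217)·25340000000/3031 = 605485.86.
North: Wₕ = 0.11401235; term = 0.11401235²·(1 − 0.14972274)·12000000000/810 = 163742.19.
Sum = 1.2514881 × 10^6.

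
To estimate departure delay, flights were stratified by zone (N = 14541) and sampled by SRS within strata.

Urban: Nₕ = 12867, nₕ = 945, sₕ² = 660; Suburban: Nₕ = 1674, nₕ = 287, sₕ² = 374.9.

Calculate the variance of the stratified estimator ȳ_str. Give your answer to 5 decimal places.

0.52104

Var(ȳ_str) = Σₕ Wₕ²(1 − fₕ)sₕ²/nₕ with Wₕ = Nₕ/N, N = 14541.
Urban: Wₕ = 0.88487724; term = 0.88487724²·(1 − 0.07344369)·660/945 = 0.50669894.
Suburban: Wₕ = 0.11512276; term = 0.11512276²·(1 − 0.17144564)·374.9/287 = 0.014344219.
Sum = 0.52104316.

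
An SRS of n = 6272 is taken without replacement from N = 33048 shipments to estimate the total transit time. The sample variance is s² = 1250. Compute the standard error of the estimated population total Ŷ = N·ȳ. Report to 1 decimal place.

Var(Ŷ) = N²·Var(ȳ) = N²·(1 − n/N)·s²/n.
f = 6272/33048 = 0.18978456; Var(ȳ) = 0.81021544·1250/6272 = 0.1614747.
Var(Ŷ) = 33048² · 0.1614747 = 1.7635787 × 10^8.
SE(Ŷ) = √(1.7635787 × 10^8) = 13280.0.

13280.0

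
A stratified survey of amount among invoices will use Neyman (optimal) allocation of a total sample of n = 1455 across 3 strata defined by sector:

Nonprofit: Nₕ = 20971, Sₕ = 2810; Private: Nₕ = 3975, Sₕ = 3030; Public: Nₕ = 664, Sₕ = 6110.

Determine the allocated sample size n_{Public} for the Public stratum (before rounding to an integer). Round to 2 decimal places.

78.68

Neyman allocation: nₕ = n·NₕSₕ / Σⱼ NⱼSⱼ.
Σ NⱼSⱼ = 20971·2810 + 3975·3030 + 664·6110 = 7.50298 × 10^7.
n_{Public} = 1455·664·6110 / (7.50298 × 10^7) = 78.68.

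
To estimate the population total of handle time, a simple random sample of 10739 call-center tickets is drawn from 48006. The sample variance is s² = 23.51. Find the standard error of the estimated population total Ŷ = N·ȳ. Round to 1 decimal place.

Var(Ŷ) = N²·Var(ȳ) = N²·(1 − n/N)·s²/n.
f = 10739/48006 = 0.22370120; Var(ȳ) = 0.77629880·23.51/10739 = 0.0016994864.
Var(Ŷ) = 48006² · 0.0016994864 = 3.9165956 × 10^6.
SE(Ŷ) = √(3.9165956 × 10^6) = 1979.0.

1979.0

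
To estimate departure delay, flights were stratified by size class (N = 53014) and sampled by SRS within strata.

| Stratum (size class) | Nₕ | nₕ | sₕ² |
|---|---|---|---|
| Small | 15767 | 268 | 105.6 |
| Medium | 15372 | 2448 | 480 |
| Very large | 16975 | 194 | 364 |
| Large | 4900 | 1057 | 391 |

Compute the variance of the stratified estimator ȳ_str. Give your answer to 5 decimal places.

Var(ȳ_str) = Σₕ Wₕ²(1 − fₕ)sₕ²/nₕ with Wₕ = Nₕ/N, N = 53014.
Small: Wₕ = 0.29741200; term = 0.29741200²·(1 − 0.01699753)·105.6/268 = 0.034261054.
Medium: Wₕ = 0.28996114; term = 0.28996114²·(1 − 0.15925059)·480/2448 = 0.013860408.
Very large: Wₕ = 0.32019844; term = 0.32019844²·(1 − 0.01142857)·364/194 = 0.1901718.
Large: Wₕ = 0.09242842; term = 0.09242842²·(1 − 0.21571429)·391/1057 = 0.0024784895.
Sum = 0.24077175.

0.24077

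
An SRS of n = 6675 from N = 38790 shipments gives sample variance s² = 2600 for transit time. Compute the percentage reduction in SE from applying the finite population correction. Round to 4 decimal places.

9.0099

f = n/N = 6675/38790 = 0.17208043.
SE_no-fpc = √(s²/n) = 0.62410985; SE_fpc = √((1−f)s²/n) = 0.56787809.
Ratio = √(1−f) = 0.90990086. Reduction = 100·(1 − 0.90990086) = 9.0099%.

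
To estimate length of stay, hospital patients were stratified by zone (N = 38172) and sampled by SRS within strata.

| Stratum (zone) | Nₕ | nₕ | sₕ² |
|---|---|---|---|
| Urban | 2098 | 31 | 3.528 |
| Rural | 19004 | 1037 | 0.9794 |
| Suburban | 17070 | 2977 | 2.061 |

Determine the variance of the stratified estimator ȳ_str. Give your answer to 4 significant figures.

6.743 × 10^-4

Var(ȳ_str) = Σₕ Wₕ²(1 − fₕ)sₕ²/nₕ with Wₕ = Nₕ/N, N = 38172.
Urban: Wₕ = 0.05496175; term = 0.05496175²·(1 − 0.01477598)·3.528/31 = 3.387061 × 10^-4.
Rural: Wₕ = 0.49785183; term = 0.49785183²·(1 − 0.05456746)·0.9794/1037 = 2.2131564 × 10^-4.
Suburban: Wₕ = 0.44718642; term = 0.44718642²·(1 − 0.17439953)·2.061/2977 = 1.1430002 × 10^-4.
Sum = 6.7432176 × 10^-4.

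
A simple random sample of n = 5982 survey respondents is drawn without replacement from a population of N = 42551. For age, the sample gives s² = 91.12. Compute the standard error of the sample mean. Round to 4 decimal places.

0.1144

Under SRS without replacement, Var(ȳ) = (1 − f)·s²/n with f = n/N = 5982/42551 = 0.14058424.
Var(ȳ) = (1 − 0.14058424)·91.12/5982 = 0.85941576·0.015232364 = 0.013090933.
SE(ȳ) = √(0.013090933) = 0.1144.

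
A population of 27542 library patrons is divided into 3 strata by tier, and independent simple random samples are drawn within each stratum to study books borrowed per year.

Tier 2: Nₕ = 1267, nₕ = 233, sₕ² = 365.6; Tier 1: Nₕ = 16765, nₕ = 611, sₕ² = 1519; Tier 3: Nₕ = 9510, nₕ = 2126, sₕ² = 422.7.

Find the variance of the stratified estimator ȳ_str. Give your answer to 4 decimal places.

0.9087

Var(ȳ_str) = Σₕ Wₕ²(1 − fₕ)sₕ²/nₕ with Wₕ = Nₕ/N, N = 27542.
Tier 2: Wₕ = 0.04600247; term = 0.04600247²·(1 − 0.18389897)·365.6/233 = 0.00270992.
Tier 1: Wₕ = 0.60870670; term = 0.60870670²·(1 − 0.03644497)·1519/611 = 0.88758357.
Tier 3: Wₕ = 0.34529083; term = 0.34529083²·(1 − 0.22355415)·422.7/2126 = 0.018405611.
Sum = 0.9086991.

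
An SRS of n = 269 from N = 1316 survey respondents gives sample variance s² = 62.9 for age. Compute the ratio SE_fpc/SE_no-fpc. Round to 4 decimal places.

f = n/N = 269/1316 = 0.20440729.
SE_no-fpc = √(s²/n) = 0.48355868; SE_fpc = √((1−f)s²/n) = 0.43131502.
Ratio = √(1−f) = 0.89196004.

0.8920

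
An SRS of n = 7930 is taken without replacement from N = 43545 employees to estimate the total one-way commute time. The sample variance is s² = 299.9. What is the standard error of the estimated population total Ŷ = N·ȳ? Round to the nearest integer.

7658

Var(Ŷ) = N²·Var(ȳ) = N²·(1 − n/N)·s²/n.
f = 7930/43545 = 0.18211046; Var(ȳ) = 0.81788954·299.9/7930 = 0.030931283.
Var(Ŷ) = 43545² · 0.030931283 = 5.8650879 × 10^7.
SE(Ŷ) = √(5.8650879 × 10^7) = 7658.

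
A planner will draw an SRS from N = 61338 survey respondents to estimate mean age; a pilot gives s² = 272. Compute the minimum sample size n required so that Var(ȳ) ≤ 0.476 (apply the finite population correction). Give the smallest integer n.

567

Without fpc, n₀ = s²/D = 272/0.476 = 571.4286.
With fpc, (1 − n/N)·s²/n ≤ D requires n ≥ n₀/(1 + n₀/N) = 571.4286/(1 + 571.4286/61338) = 566.1543.
Rounding up, n = 567.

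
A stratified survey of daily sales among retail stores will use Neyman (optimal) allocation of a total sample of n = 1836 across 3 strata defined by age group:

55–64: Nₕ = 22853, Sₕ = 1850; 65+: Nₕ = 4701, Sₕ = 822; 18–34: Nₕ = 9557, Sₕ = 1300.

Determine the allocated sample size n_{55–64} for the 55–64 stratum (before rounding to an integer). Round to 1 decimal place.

Neyman allocation: nₕ = n·NₕSₕ / Σⱼ NⱼSⱼ.
Σ NⱼSⱼ = 22853·1850 + 4701·822 + 9557·1300 = 5.8566372 × 10^7.
n_{55–64} = 1836·22853·1850 / (5.8566372 × 10^7) = 1325.4.

1325.4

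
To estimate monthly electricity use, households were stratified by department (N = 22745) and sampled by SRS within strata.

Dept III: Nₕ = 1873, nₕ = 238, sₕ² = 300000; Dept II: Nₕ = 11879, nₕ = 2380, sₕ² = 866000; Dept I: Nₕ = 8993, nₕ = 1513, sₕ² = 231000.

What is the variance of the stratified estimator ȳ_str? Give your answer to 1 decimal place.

106.7

Var(ȳ_str) = Σₕ Wₕ²(1 − fₕ)sₕ²/nₕ with Wₕ = Nₕ/N, N = 22745.
Dept III: Wₕ = 0.08234777; term = 0.08234777²·(1 − 0.12706887)·300000/238 = 7.461531.
Dept II: Wₕ = 0.52226863; term = 0.52226863²·(1 − 0.20035357)·866000/2380 = 79.364598.
Dept I: Wₕ = 0.39538360; term = 0.39538360²·(1 − 0.16824197)·231000/1513 = 19.852141.
Sum = 106.67827.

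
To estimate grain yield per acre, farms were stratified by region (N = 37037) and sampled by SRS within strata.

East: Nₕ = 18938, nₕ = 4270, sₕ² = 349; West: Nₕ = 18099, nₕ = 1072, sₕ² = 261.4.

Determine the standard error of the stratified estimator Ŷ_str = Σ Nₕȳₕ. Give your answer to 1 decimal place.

9891.9

Var(Ŷ_str) = Σₕ Nₕ²(1 − fₕ)sₕ²/nₕ.
East: 18938²·(1 − 4270/18938)·349/4270 = 2.270401 × 10^7.
West: 18099²·(1 − 1072/18099)·261.4/1072 = 7.5145593 × 10^7.
Sum = 9.7849603 × 10^7.
SE = √(9.7849603 × 10^7) = 9891.9.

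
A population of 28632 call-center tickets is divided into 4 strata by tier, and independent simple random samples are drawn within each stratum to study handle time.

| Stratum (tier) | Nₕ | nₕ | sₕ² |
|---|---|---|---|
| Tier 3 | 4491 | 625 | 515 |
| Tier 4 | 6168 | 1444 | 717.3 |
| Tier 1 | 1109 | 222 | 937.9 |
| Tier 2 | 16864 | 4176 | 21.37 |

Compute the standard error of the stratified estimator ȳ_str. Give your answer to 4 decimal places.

Var(ȳ_str) = Σₕ Wₕ²(1 − fₕ)sₕ²/nₕ with Wₕ = Nₕ/N, N = 28632.
Tier 3: Wₕ = 0.15685247; term = 0.15685247²·(1 − 0.13916722)·515/625 = 0.017451339.
Tier 4: Wₕ = 0.21542330; term = 0.21542330²·(1 − 0.23411154)·717.3/1444 = 0.017655683.
Tier 1: Wₕ = 0.03873289; term = 0.03873289²·(1 − 0.20018034)·937.9/222 = 0.0050693859.
Tier 2: Wₕ = 0.58899134; term = 0.58899134²·(1 − 0.24762808)·21.37/4176 = 0.0013356554.
Sum = 0.041512063.
SE = √(0.041512063) = 0.2037.

0.2037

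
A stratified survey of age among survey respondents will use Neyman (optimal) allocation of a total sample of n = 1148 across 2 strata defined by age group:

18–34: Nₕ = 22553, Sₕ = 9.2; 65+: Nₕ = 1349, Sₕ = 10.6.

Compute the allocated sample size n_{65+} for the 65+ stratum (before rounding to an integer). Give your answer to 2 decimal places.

74.02

Neyman allocation: nₕ = n·NₕSₕ / Σⱼ NⱼSⱼ.
Σ NⱼSⱼ = 22553·9.2 + 1349·10.6 = 221787.
n_{65+} = 1148·1349·10.6 / 221787 = 74.02.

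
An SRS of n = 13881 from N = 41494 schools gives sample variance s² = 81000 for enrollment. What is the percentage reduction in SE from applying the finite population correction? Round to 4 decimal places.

18.4237

f = n/N = 13881/41494 = 0.33453029.
SE_no-fpc = √(s²/n) = 2.4156396; SE_fpc = √((1−f)s²/n) = 1.97059.
Ratio = √(1−f) = 0.81576327. Reduction = 100·(1 − 0.81576327) = 18.4237%.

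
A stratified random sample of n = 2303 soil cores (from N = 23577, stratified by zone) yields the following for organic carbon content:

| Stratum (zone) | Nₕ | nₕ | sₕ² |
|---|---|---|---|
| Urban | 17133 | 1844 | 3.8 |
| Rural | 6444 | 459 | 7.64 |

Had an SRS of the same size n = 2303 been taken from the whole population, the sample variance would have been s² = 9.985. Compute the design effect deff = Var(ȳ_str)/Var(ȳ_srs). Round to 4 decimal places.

Var(ȳ_str) = Σ Wₕ²(1−fₕ)sₕ²/nₕ with Wₕ = Nₕ/23577:
  Urban: (17133/23577)²·(1−1844/17133)·3.8/1844 = 9.7108688 × 10^-4
  Rural: (6444/23577)²·(1−459/6444)·7.64/459 = 0.0011548439
  → Var(ȳ_str) = 0.0021259308.
Var(ȳ_srs) = (1 − 2303/23577)·9.985/2303 = 0.0039121432.
deff = 0.0021259308 / 0.0039121432 = 0.5434.

0.5434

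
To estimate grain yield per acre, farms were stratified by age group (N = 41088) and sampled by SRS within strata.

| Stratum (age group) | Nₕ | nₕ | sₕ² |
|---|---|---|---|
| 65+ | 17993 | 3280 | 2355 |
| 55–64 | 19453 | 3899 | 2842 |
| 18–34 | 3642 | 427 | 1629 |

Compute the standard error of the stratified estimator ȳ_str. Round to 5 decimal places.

0.51931

Var(ȳ_str) = Σₕ Wₕ²(1 − fₕ)sₕ²/nₕ with Wₕ = Nₕ/N, N = 41088.
65+: Wₕ = 0.43791375; term = 0.43791375²·(1 − 0.18229311)·2355/3280 = 0.11258794.
55–64: Wₕ = 0.47344724; term = 0.47344724²·(1 − 0.20043181)·2842/3899 = 0.130638.
18–34: Wₕ = 0.08863902; term = 0.08863902²·(1 − 0.11724327)·1629/427 = 0.026459652.
Sum = 0.26968559.
SE = √(0.26968559) = 0.51931.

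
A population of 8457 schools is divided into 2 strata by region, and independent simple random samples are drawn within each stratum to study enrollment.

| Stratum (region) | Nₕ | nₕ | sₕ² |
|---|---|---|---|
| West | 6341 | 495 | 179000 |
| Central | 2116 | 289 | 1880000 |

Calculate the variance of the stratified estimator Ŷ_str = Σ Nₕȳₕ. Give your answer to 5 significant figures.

3.8554 × 10^10

Var(Ŷ_str) = Σₕ Nₕ²(1 − fₕ)sₕ²/nₕ.
West: 6341²·(1 − 495/6341)·179000/495 = 1.3404925 × 10^10.
Central: 2116²·(1 − 289/2116)·1880000/289 = 2.5148623 × 10^10.
Sum = 3.8553548 × 10^10.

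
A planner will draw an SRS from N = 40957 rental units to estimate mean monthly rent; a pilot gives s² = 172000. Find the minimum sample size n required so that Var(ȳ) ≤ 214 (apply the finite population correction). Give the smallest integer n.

Without fpc, n₀ = s²/D = 172000/214 = 803.7383.
With fpc, (1 − n/N)·s²/n ≤ D requires n ≥ n₀/(1 + n₀/N) = 803.7383/(1 + 803.7383/40957) = 788.2693.
Rounding up, n = 789.

789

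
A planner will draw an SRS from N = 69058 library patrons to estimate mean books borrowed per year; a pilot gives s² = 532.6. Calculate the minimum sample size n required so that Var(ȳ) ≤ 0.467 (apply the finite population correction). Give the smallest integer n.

1122

Without fpc, n₀ = s²/D = 532.6/0.467 = 1140.4711.
With fpc, (1 − n/N)·s²/n ≤ D requires n ≥ n₀/(1 + n₀/N) = 1140.4711/(1 + 1140.4711/69058) = 1121.9426.
Rounding up, n = 1122.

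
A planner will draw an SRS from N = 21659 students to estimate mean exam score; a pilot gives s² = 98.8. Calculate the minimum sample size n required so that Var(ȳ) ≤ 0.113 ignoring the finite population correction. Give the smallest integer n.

Without fpc, n₀ = s²/D = 98.8/0.113 = 874.3363.
Rounding up, n = 875.

875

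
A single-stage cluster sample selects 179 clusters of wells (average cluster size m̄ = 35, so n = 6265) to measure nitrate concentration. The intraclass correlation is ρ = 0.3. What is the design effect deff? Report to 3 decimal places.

11.200

deff = 1 + (35 − 1)·0.3 = 1 + 10.2 = 11.2.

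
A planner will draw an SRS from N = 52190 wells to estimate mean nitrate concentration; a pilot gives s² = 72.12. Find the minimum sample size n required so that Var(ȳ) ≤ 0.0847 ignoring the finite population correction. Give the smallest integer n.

852

Without fpc, n₀ = s²/D = 72.12/0.0847 = 851.4758.
Rounding up, n = 852.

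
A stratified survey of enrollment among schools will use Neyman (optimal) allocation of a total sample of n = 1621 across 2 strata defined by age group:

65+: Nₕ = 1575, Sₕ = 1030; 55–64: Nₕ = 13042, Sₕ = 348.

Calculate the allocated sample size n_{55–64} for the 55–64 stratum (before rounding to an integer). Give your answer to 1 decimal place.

1194.2

Neyman allocation: nₕ = n·NₕSₕ / Σⱼ NⱼSⱼ.
Σ NⱼSⱼ = 1575·1030 + 13042·348 = 6.160866 × 10^6.
n_{55–64} = 1621·13042·348 / (6.160866 × 10^6) = 1194.2.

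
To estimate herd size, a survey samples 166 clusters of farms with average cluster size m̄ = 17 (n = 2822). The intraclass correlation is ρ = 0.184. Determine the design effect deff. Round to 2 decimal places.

deff = 1 + (17 − 1)·0.184 = 1 + 2.944 = 3.944.

3.94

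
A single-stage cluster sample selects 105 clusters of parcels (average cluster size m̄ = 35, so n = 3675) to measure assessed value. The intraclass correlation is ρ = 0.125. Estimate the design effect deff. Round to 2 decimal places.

deff = 1 + (35 − 1)·0.125 = 1 + 4.25 = 5.25.

5.25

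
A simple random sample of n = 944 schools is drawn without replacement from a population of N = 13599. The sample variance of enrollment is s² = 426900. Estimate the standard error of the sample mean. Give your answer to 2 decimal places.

20.51

Under SRS without replacement, Var(ȳ) = (1 − f)·s²/n with f = n/N = 944/13599 = 0.06941687.
Var(ȳ) = (1 − 0.06941687)·426900/944 = 0.93058313·452.22458 = 420.83256.
SE(ȳ) = √(420.83256) = 20.51.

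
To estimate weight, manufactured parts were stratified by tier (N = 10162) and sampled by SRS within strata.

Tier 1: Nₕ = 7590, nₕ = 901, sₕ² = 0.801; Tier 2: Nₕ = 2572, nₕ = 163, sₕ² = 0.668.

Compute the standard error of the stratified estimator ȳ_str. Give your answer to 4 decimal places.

Var(ȳ_str) = Σₕ Wₕ²(1 − fₕ)sₕ²/nₕ with Wₕ = Nₕ/N, N = 10162.
Tier 1: Wₕ = 0.74690022; term = 0.74690022²·(1 − 0.11870883)·0.801/901 = 4.3707133 × 10^-4.
Tier 2: Wₕ = 0.25309978; term = 0.25309978²·(1 − 0.06337481)·0.668/163 = 2.4588851 × 10^-4.
Sum = 6.8295984 × 10^-4.
SE = √(6.8295984 × 10^-4) = 0.0261.

0.0261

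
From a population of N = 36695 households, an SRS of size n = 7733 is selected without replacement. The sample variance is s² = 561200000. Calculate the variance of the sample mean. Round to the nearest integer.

Under SRS without replacement, Var(ȳ) = (1 − f)·s²/n with f = n/N = 7733/36695 = 0.21073716.
Var(ȳ) = (1 − 0.21073716)·561200000/7733 = 0.78926284·72572.094 = 57278.457.

57278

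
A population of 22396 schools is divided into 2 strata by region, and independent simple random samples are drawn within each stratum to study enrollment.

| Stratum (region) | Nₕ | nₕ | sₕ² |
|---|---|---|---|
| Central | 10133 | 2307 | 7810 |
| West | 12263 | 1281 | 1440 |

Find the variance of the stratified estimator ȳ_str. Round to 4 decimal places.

Var(ȳ_str) = Σₕ Wₕ²(1 − fₕ)sₕ²/nₕ with Wₕ = Nₕ/N, N = 22396.
Central: Wₕ = 0.45244687; term = 0.45244687²·(1 − 0.22767196)·7810/2307 = 0.53522995.
West: Wₕ = 0.54755313; term = 0.54755313²·(1 − 0.10446057)·1440/1281 = 0.30182181.
Sum = 0.83705176.

0.8371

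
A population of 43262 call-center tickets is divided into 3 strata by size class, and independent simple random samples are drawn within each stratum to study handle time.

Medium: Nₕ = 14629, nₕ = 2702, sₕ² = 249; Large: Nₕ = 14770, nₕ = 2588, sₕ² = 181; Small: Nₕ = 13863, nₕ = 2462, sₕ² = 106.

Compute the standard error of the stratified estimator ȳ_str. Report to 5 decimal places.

Var(ȳ_str) = Σₕ Wₕ²(1 − fₕ)sₕ²/nₕ with Wₕ = Nₕ/N, N = 43262.
Medium: Wₕ = 0.33814895; term = 0.33814895²·(1 − 0.18470162)·249/2702 = 0.0085910585.
Large: Wₕ = 0.34140816; term = 0.34140816²·(1 − 0.17522004)·181/2588 = 0.0067235743.
Small: Wₕ = 0.32044288; term = 0.32044288²·(1 − 0.17759504)·106/2462 = 0.0036358403.
Sum = 0.018950473.
SE = √(0.018950473) = 0.13766.

0.13766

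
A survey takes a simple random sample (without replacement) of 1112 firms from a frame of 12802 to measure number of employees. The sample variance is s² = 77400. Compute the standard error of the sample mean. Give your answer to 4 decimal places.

7.9724

Under SRS without replacement, Var(ȳ) = (1 − f)·s²/n with f = n/N = 1112/12802 = 0.08686143.
Var(ȳ) = (1 − 0.08686143)·77400/1112 = 0.91313857·69.604317 = 63.558386.
SE(ȳ) = √(63.558386) = 7.9724.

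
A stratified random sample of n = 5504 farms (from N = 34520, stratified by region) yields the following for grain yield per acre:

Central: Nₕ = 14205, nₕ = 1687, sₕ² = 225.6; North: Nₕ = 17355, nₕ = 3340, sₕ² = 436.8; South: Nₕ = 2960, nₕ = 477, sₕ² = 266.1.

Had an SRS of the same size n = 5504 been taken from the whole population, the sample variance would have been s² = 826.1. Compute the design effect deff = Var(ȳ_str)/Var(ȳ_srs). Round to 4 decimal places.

0.3970

Var(ȳ_str) = Σ Wₕ²(1−fₕ)sₕ²/nₕ with Wₕ = Nₕ/34520:
  Central: (14205/34520)²·(1−1687/14205)·225.6/1687 = 0.019955317
  North: (17355/34520)²·(1−3340/17355)·436.8/3340 = 0.026693917
  South: (2960/34520)²·(1−477/2960)·266.1/477 = 0.0034407518
  → Var(ȳ_str) = 0.050089986.
Var(ȳ_srs) = (1 − 5504/34520)·826.1/5504 = 0.12615979.
deff = 0.050089986 / 0.12615979 = 0.3970.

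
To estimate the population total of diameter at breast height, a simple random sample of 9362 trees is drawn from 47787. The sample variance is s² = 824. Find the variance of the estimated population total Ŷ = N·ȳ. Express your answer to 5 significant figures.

1.6162 × 10^8

Var(Ŷ) = N²·Var(ȳ) = N²·(1 − n/N)·s²/n.
f = 9362/47787 = 0.19591102; Var(ȳ) = 0.80408898·824/9362 = 0.070772198.
Var(Ŷ) = 47787² · 0.070772198 = 1.6161521 × 10^8.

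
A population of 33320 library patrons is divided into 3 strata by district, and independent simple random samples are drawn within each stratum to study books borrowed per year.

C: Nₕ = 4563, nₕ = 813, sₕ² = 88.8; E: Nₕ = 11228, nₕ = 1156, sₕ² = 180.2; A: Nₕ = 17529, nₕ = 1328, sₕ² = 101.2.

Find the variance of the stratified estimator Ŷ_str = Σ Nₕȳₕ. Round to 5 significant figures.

Var(Ŷ_str) = Σₕ Nₕ²(1 − fₕ)sₕ²/nₕ.
C: 4563²·(1 − 813/4563)·88.8/813 = 1.8689779 × 10^6.
E: 11228²·(1 − 1156/11228)·180.2/1156 = 1.7628488 × 10^7.
A: 17529²·(1 − 1328/17529)·101.2/1328 = 2.1641203 × 10^7.
Sum = 4.1138669 × 10^7.

4.1139 × 10^7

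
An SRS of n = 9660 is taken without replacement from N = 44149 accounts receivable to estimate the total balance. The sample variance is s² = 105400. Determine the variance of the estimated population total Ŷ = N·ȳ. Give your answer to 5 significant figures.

Var(Ŷ) = N²·Var(ȳ) = N²·(1 − n/N)·s²/n.
f = 9660/44149 = 0.21880450; Var(ȳ) = 0.78119550·105400/9660 = 8.523603.
Var(Ŷ) = 44149² · 8.523603 = 1.6613646 × 10^10.

1.6614 × 10^10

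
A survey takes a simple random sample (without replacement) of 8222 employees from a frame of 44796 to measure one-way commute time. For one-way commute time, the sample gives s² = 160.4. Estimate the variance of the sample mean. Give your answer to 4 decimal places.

0.0159

Under SRS without replacement, Var(ȳ) = (1 − f)·s²/n with f = n/N = 8222/44796 = 0.18354317.
Var(ȳ) = (1 − 0.18354317)·160.4/8222 = 0.81645683·0.019508635 = 0.015927959.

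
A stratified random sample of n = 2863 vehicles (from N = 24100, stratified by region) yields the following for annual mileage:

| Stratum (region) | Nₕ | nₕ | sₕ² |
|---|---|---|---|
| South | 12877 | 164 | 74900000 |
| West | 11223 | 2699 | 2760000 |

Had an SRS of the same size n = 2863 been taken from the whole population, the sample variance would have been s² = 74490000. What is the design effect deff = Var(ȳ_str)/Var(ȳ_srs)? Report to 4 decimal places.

Var(ȳ_str) = Σ Wₕ²(1−fₕ)sₕ²/nₕ with Wₕ = Nₕ/24100:
  South: (12877/24100)²·(1−164/12877)·74900000/164 = 128726.1
  West: (11223/24100)²·(1−2699/11223)·2760000/2699 = 168.43197
  → Var(ȳ_str) = 128894.53.
Var(ȳ_srs) = (1 − 2863/24100)·74490000/2863 = 22927.291.
deff = 128894.53 / 22927.291 = 5.6219.

5.6219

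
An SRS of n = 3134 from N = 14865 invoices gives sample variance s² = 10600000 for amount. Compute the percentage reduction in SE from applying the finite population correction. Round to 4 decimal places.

11.1648

f = n/N = 3134/14865 = 0.21083081.
SE_no-fpc = √(s²/n) = 58.157193; SE_fpc = √((1−f)s²/n) = 51.664056.
Ratio = √(1−f) = 0.88835195. Reduction = 100·(1 − 0.88835195) = 11.1648%.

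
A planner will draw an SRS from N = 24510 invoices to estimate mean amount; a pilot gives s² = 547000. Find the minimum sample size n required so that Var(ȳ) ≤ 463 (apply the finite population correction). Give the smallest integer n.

Without fpc, n₀ = s²/D = 547000/463 = 1181.4255.
With fpc, (1 − n/N)·s²/n ≤ D requires n ≥ n₀/(1 + n₀/N) = 1181.4255/(1 + 1181.4255/24510) = 1127.0974.
Rounding up, n = 1128.

1128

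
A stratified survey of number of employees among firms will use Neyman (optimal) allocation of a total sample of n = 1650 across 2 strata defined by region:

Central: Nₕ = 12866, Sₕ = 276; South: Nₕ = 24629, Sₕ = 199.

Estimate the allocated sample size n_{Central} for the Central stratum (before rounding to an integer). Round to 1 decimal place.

Neyman allocation: nₕ = n·NₕSₕ / Σⱼ NⱼSⱼ.
Σ NⱼSⱼ = 12866·276 + 24629·199 = 8.452187 × 10^6.
n_{Central} = 1650·12866·276 / (8.452187 × 10^6) = 693.2.

693.2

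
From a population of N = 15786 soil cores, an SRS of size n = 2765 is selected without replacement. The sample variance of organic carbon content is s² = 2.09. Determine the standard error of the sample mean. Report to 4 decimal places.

0.0250

Under SRS without replacement, Var(ȳ) = (1 − f)·s²/n with f = n/N = 2765/15786 = 0.17515520.
Var(ȳ) = (1 − 0.17515520)·2.09/2765 = 0.82484480·7.5587703 × 10^-4 = 6.2348124 × 10^-4.
SE(ȳ) = √(6.2348124 × 10^-4) = 0.0250.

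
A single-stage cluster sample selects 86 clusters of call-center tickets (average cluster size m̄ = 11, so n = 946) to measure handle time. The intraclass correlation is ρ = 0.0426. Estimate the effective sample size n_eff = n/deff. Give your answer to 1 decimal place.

663.4

deff = 1 + (11 − 1)·0.0426 = 1 + 0.426 = 1.426.
n_eff = 946 / 1.426 = 663.4.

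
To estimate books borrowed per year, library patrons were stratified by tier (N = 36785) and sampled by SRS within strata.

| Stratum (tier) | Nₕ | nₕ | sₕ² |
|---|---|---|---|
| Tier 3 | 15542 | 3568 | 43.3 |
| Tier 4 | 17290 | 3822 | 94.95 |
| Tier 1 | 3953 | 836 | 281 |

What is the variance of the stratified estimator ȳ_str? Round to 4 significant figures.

0.009005

Var(ȳ_str) = Σₕ Wₕ²(1 − fₕ)sₕ²/nₕ with Wₕ = Nₕ/N, N = 36785.
Tier 3: Wₕ = 0.42250917; term = 0.42250917²·(1 − 0.22957148)·43.3/3568 = 0.0016690436.
Tier 4: Wₕ = 0.47002854; term = 0.47002854²·(1 − 0.22105263)·94.95/3822 = 0.0042752436.
Tier 1: Wₕ = 0.10746228; term = 0.10746228²·(1 − 0.21148495)·281/836 = 0.0030607097.
Sum = 0.0090049969.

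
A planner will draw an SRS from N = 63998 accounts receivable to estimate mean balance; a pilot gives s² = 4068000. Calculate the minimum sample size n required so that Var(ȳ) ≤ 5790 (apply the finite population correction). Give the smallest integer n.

Without fpc, n₀ = s²/D = 4068000/5790 = 702.5907.
With fpc, (1 − n/N)·s²/n ≤ D requires n ≥ n₀/(1 + n₀/N) = 702.5907/(1 + 702.5907/63998) = 694.9612.
Rounding up, n = 695.

695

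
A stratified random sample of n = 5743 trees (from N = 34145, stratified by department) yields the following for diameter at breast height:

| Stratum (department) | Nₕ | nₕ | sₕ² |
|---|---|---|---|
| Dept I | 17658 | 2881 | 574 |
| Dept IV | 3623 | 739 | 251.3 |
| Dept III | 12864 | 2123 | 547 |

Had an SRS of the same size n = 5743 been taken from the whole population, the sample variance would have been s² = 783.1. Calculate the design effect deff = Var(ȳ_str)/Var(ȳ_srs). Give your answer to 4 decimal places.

Var(ȳ_str) = Σ Wₕ²(1−fₕ)sₕ²/nₕ with Wₕ = Nₕ/34145:
  Dept I: (17658/34145)²·(1−2881/17658)·574/2881 = 0.044590484
  Dept IV: (3623/34145)²·(1−739/3623)·251.3/739 = 0.0030475961
  Dept III: (12864/34145)²·(1−2123/12864)·547/2123 = 0.030535416
  → Var(ȳ_str) = 0.078173496.
Var(ȳ_srs) = (1 − 5743/34145)·783.1/5743 = 0.11342276.
deff = 0.078173496 / 0.11342276 = 0.6892.

0.6892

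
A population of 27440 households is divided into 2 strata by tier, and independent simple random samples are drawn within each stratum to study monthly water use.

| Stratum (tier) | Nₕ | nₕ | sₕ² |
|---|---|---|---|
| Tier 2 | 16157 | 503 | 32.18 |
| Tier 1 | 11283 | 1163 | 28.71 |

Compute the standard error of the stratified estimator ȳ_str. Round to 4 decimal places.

0.1589

Var(ȳ_str) = Σₕ Wₕ²(1 − fₕ)sₕ²/nₕ with Wₕ = Nₕ/N, N = 27440.
Tier 2: Wₕ = 0.58881195; term = 0.58881195²·(1 − 0.03113202)·32.18/503 = 0.021489974.
Tier 1: Wₕ = 0.41118805; term = 0.41118805²·(1 − 0.10307542)·28.71/1163 = 0.003743608.
Sum = 0.025233582.
SE = √(0.025233582) = 0.1589.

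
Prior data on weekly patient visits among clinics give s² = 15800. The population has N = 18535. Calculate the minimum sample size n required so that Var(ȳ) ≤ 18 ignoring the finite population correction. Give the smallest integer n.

878

Without fpc, n₀ = s²/D = 15800/18 = 877.7778.
Rounding up, n = 878.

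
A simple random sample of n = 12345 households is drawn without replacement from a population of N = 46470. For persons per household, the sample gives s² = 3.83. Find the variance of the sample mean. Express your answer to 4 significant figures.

2.278 × 10^-4

Under SRS without replacement, Var(ȳ) = (1 − f)·s²/n with f = n/N = 12345/46470 = 0.26565526.
Var(ȳ) = (1 − 0.26565526)·3.83/12345 = 0.73434474·3.1024706 × 10^-4 = 2.278283 × 10^-4.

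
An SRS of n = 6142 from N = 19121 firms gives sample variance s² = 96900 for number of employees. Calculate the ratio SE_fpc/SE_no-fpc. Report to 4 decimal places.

0.8239

f = n/N = 6142/19121 = 0.32121751.
SE_no-fpc = √(s²/n) = 3.9719794; SE_fpc = √((1−f)s²/n) = 3.2724446.
Ratio = √(1−f) = 0.82388257.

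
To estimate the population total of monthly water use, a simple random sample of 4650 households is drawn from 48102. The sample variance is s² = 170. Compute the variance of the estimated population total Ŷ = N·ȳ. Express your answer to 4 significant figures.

Var(Ŷ) = N²·Var(ȳ) = N²·(1 − n/N)·s²/n.
f = 4650/48102 = 0.09666958; Var(ȳ) = 0.90333042·170/4650 = 0.033024983.
Var(Ŷ) = 48102² · 0.033024983 = 7.6413285 × 10^7.

7.641 × 10^7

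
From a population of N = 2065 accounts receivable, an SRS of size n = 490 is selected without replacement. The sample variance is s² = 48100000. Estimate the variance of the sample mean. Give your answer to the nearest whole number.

Under SRS without replacement, Var(ȳ) = (1 − f)·s²/n with f = n/N = 490/2065 = 0.23728814.
Var(ȳ) = (1 − 0.23728814)·48100000/490 = 0.76271186·98163.265 = 74870.287.

74870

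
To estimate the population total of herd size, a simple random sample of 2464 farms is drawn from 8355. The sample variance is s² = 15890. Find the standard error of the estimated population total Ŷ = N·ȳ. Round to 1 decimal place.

Var(Ŷ) = N²·Var(ȳ) = N²·(1 − n/N)·s²/n.
f = 2464/8355 = 0.29491323; Var(ȳ) = 0.70508677·15890/2464 = 4.5470085.
Var(Ŷ) = 8355² · 4.5470085 = 3.1740859 × 10^8.
SE(Ŷ) = √(3.1740859 × 10^8) = 17816.0.

17816.0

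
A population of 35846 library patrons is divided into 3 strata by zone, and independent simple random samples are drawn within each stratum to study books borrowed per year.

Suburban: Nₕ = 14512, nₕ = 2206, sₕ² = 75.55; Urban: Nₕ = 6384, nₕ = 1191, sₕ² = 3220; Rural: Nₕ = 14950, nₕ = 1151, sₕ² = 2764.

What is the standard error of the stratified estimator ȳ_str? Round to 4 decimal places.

Var(ȳ_str) = Σₕ Wₕ²(1 − fₕ)sₕ²/nₕ with Wₕ = Nₕ/N, N = 35846.
Suburban: Wₕ = 0.40484294; term = 0.40484294²·(1 − 0.15201213)·75.55/2206 = 0.0047598333.
Urban: Wₕ = 0.17809518; term = 0.17809518²·(1 − 0.18656015)·3220/1191 = 0.06975477.
Rural: Wₕ = 0.41706188; term = 0.41706188²·(1 − 0.07698997)·2764/1151 = 0.3855406.
Sum = 0.4600552.
SE = √(0.4600552) = 0.6783.

0.6783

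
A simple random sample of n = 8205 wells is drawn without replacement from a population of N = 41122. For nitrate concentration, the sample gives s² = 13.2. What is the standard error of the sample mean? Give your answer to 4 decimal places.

Under SRS without replacement, Var(ȳ) = (1 − f)·s²/n with f = n/N = 8205/41122 = 0.19952823.
Var(ȳ) = (1 − 0.19952823)·13.2/8205 = 0.80047177·0.0016087751 = 0.0012877791.
SE(ȳ) = √(0.0012877791) = 0.0359.

0.0359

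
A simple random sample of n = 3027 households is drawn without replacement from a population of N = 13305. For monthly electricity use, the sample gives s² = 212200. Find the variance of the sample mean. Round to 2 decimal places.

Under SRS without replacement, Var(ȳ) = (1 − f)·s²/n with f = n/N = 3027/13305 = 0.22750846.
Var(ȳ) = (1 − 0.22750846)·212200/3027 = 0.77249154·70.102412 = 54.15352.

54.15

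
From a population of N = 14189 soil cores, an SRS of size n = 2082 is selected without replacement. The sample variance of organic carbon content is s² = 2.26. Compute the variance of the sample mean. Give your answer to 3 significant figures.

9.26 × 10^-4

Under SRS without replacement, Var(ȳ) = (1 − f)·s²/n with f = n/N = 2082/14189 = 0.14673339.
Var(ȳ) = (1 − 0.14673339)·2.26/2082 = 0.85326661·0.0010854947 = 9.262164 × 10^-4.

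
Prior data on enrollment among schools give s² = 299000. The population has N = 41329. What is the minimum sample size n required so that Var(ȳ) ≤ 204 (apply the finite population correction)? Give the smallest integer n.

1416

Without fpc, n₀ = s²/D = 299000/204 = 1465.6863.
With fpc, (1 − n/N)·s²/n ≤ D requires n ≥ n₀/(1 + n₀/N) = 1465.6863/(1 + 1465.6863/41329) = 1415.4876.
Rounding up, n = 1416.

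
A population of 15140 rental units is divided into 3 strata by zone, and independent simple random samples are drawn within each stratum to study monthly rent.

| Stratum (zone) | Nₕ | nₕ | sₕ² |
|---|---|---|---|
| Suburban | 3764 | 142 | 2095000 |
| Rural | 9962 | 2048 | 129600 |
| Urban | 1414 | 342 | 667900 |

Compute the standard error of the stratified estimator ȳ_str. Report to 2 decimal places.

30.20

Var(ȳ_str) = Σₕ Wₕ²(1 − fₕ)sₕ²/nₕ with Wₕ = Nₕ/N, N = 15140.
Suburban: Wₕ = 0.24861295; term = 0.24861295²·(1 − 0.03772582)·2095000/142 = 877.48963.
Rural: Wₕ = 0.65799207; term = 0.65799207²·(1 − 0.20558121)·129600/2048 = 21.765361.
Urban: Wₕ = 0.09339498; term = 0.09339498²·(1 − 0.24186704)·667900/342 = 12.914506.
Sum = 912.1695.
SE = √(912.1695) = 30.20.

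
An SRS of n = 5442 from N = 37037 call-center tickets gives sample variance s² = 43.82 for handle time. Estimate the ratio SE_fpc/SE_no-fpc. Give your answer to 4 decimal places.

0.9236

f = n/N = 5442/37037 = 0.14693415.
SE_no-fpc = √(s²/n) = 0.089733977; SE_fpc = √((1−f)s²/n) = 0.082879705.
Ratio = √(1−f) = 0.92361564.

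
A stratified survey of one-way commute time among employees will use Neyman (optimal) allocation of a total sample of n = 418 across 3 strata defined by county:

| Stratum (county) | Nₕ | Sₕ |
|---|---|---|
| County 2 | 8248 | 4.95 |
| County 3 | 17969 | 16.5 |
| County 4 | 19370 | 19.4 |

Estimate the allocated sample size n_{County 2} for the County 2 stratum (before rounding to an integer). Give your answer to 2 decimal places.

23.93

Neyman allocation: nₕ = n·NₕSₕ / Σⱼ NⱼSⱼ.
Σ NⱼSⱼ = 8248·4.95 + 17969·16.5 + 19370·19.4 = 713094.1.
n_{County 2} = 418·8248·4.95 / 713094.1 = 23.93.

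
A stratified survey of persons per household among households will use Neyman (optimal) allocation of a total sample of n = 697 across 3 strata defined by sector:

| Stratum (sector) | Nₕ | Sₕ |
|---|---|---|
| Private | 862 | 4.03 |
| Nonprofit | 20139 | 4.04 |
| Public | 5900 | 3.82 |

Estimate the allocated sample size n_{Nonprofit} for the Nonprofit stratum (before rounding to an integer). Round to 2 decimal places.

528.15

Neyman allocation: nₕ = n·NₕSₕ / Σⱼ NⱼSⱼ.
Σ NⱼSⱼ = 862·4.03 + 20139·4.04 + 5900·3.82 = 107373.42.
n_{Nonprofit} = 697·20139·4.04 / 107373.42 = 528.15.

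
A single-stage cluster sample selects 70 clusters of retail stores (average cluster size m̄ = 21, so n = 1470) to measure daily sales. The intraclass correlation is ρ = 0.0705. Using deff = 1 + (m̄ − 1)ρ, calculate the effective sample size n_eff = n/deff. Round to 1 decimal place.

610.0

deff = 1 + (21 − 1)·0.0705 = 1 + 1.41 = 2.41.
n_eff = 1470 / 2.41 = 610.0.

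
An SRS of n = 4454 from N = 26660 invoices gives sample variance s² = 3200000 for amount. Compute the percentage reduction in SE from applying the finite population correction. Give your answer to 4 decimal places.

8.7348

f = n/N = 4454/26660 = 0.16706677.
SE_no-fpc = √(s²/n) = 26.804017; SE_fpc = √((1−f)s²/n) = 24.462733.
Ratio = √(1−f) = 0.91265176. Reduction = 100·(1 − 0.91265176) = 8.7348%.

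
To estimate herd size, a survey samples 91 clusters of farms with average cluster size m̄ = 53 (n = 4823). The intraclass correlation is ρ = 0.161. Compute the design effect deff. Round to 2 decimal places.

9.37

deff = 1 + (53 − 1)·0.161 = 1 + 8.372 = 9.372.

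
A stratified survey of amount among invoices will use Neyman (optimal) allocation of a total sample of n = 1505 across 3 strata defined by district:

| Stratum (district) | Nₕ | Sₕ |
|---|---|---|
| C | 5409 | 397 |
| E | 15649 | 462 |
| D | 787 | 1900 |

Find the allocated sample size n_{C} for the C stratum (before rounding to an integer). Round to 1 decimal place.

297.2

Neyman allocation: nₕ = n·NₕSₕ / Σⱼ NⱼSⱼ.
Σ NⱼSⱼ = 5409·397 + 15649·462 + 787·1900 = 1.0872511 × 10^7.
n_{C} = 1505·5409·397 / (1.0872511 × 10^7) = 297.2.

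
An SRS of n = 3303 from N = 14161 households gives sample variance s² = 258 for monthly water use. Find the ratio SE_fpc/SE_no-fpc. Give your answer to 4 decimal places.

0.8756

f = n/N = 3303/14161 = 0.23324624.
SE_no-fpc = √(s²/n) = 0.27948311; SE_fpc = √((1−f)s²/n) = 0.24472792.
Ratio = √(1−f) = 0.87564477.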